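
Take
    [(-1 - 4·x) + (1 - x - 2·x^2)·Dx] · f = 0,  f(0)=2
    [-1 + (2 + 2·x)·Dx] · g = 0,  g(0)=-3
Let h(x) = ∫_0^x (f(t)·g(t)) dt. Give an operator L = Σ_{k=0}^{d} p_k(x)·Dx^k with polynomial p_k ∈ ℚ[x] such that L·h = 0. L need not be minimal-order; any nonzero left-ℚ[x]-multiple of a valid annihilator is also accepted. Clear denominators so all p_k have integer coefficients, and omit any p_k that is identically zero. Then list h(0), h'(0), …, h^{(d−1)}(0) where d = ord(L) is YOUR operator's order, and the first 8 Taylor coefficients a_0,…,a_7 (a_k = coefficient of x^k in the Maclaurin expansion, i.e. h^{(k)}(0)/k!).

f: a_k = 2, 2, 6, 10, 22, 42, 86, 170, …
g: a_k = -3, -3/2, 3/8, -3/16, 15/128, -21/256, 63/1024, -99/2048, …
f·g: L₀ = L_f ⊗_s L_g, ord ≤ 1·1.
h=∫₀ˣh₀: take L = L₀·Dx.
L = (3 + 6·x)·Dx + (-2 + 2·x + 4·x^2)·Dx^2  (order 2).
h: a_k = 0, -6, -9/2, -27/4, -309/32, -5049/320, -6669/256, -160749/3584, …
ICs: h(0) = 0, h′(0) = -6.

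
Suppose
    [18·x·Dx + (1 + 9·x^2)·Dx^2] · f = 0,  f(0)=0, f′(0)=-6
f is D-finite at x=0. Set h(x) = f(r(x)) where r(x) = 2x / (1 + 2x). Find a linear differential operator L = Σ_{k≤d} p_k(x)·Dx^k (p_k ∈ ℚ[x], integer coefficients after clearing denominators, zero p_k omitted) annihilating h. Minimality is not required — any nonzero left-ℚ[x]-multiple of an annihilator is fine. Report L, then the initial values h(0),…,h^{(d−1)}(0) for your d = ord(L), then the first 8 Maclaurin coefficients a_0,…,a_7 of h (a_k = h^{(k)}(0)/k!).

f: a_k = 0, -6, 0, 18, 0, -486/5, 0, 4374/7, …
Substitute x→r, Dx→(1/r')Dx; clear ⇒ L₀.
L = (4 + 80·x)·Dx + (1 + 4·x + 40·x^2)·Dx^2  (order 2).
h: a_k = 0, -12, 24, 96, -768, 768/5, 19968, -509952/7, …
ICs: h(0) = 0, h′(0) = -12.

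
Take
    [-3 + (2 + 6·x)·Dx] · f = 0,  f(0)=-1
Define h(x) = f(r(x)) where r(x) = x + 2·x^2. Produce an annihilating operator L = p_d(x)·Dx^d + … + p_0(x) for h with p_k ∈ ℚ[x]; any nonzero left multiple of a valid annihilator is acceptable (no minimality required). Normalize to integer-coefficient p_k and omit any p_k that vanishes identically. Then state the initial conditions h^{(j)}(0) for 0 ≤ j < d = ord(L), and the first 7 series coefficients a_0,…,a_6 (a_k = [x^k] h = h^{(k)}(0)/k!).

L = (-3 - 12·x) + (2 + 6·x + 12·x^2)·Dx  (order 1).
h: a_k = -1, -3/2, -15/8, 45/16, -315/128, -405/256, 11205/1024, …
ICs: h(0) = -1.

f: a_k = -1, -3/2, 9/8, -27/16, 405/128, -1701/256, 15309/1024, …
Change of var in L_f (x↦r) gives L₀.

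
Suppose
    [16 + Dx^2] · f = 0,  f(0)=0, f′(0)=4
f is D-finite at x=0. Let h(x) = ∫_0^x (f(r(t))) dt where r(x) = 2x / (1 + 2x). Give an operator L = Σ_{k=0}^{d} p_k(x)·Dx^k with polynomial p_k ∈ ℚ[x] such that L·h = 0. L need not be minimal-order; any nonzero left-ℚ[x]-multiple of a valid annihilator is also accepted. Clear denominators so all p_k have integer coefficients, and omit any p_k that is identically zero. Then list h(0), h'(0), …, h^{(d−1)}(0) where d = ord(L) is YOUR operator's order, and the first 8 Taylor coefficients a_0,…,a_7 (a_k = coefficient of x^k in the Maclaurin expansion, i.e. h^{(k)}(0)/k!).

L = 64·Dx + (4 + 24·x + 48·x^2 + 32·x^3)·Dx^2 + (1 + 8·x + 24·x^2 + 32·x^3 + 16·x^4)·Dx^3  (order 3).
h: a_k = 0, 0, 4, -16/3, -40/3, 448/5, -12352/45, 3840/7, …
ICs: h(0) = 0, h′(0) = 0, h′′(0) = 8.

f: a_k = 0, 4, 0, -32/3, 0, 128/15, 0, -1024/315, …
Change of var in L_f (x↦r) gives L₀.
h=∫₀ˣh₀: take L = L₀·Dx.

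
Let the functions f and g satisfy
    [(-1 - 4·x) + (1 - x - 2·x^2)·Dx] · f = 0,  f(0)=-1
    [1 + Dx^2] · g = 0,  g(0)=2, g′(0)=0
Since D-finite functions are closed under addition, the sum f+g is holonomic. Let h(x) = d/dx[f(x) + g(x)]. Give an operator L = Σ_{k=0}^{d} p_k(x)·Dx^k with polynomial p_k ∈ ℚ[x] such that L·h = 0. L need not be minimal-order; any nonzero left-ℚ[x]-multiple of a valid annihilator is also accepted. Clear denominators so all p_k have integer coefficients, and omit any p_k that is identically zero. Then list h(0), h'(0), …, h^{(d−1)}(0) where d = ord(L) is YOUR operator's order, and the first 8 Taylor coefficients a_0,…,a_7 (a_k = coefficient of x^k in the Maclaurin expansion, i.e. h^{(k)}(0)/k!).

f: a_k = -1, -1, -3, -5, -11, -21, -43, -85, …
g: a_k = 2, 0, -1, 0, 1/12, 0, -1/360, 0, …
h₀=f+g: left-lcm gives L₀, ord ≤ 3.
h₀' ⇒ L via d/dx closure of L₀.
L = (270 + 1200·x + 2862·x^2 + 1860·x^3 + 1920·x^4 + 144·x^5 + 96·x^6) + (-31 - 115·x + 75·x^2 + 241·x^3 + 430·x^4 + 372·x^5 + 56·x^6 + 32·x^7)·Dx + (270 + 1200·x + 2862·x^2 + 1860·x^3 + 1920·x^4 + 144·x^5 + 96·x^6)·Dx^2 + (-31 - 115·x + 75·x^2 + 241·x^3 + 430·x^4 + 372·x^5 + 56·x^6 + 32·x^7)·Dx^3  (order 3).
h: a_k = -1, -8, -15, -131/3, -105, -15481/60, -595, -3447359/2520, …
ICs: h(0) = -1, h′(0) = -8, h′′(0) = -30.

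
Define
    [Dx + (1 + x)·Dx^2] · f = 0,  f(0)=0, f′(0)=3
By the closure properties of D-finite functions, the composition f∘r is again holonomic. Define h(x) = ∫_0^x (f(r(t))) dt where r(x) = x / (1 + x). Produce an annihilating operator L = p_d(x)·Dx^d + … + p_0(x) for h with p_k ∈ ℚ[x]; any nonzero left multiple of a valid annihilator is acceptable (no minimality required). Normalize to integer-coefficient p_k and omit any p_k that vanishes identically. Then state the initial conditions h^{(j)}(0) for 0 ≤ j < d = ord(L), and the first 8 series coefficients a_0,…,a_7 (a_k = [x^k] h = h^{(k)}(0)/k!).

f: a_k = 0, 3, -3/2, 1, -3/4, 3/5, -1/2, 3/7, …
Change of var in L_f (x↦r) gives L₀.
h=∫₀ˣh₀: take L = L₀·Dx.
L = (3 + 4·x)·Dx^2 + (1 + 3·x + 2·x^2)·Dx^3  (order 3).
h: a_k = 0, 0, 3/2, -3/2, 7/4, -9/4, 31/10, -9/2, …
ICs: h(0) = 0, h′(0) = 0, h′′(0) = 3.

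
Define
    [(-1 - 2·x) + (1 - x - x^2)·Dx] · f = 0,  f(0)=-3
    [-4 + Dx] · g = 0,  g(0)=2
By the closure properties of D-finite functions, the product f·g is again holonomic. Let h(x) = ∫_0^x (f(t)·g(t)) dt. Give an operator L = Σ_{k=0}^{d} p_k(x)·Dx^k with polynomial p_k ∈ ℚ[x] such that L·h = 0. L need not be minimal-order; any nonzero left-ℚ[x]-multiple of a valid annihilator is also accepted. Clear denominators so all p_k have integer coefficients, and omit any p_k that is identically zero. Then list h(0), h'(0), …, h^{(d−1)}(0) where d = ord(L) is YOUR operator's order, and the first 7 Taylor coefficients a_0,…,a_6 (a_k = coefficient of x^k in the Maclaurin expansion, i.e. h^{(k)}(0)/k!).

L = (5 - 2·x - 4·x^2)·Dx + (-1 + x + x^2)·Dx^2  (order 2).
h: a_k = 0, -6, -15, -28, -89/2, -326/5, -1388/15, …
ICs: h(0) = 0, h′(0) = -6.

f: a_k = -3, -3, -6, -9, -15, -24, -39, …
g: a_k = 2, 8, 16, 64/3, 64/3, 256/15, 512/45, …
h₀=f·g: eliminate ⇒ L₀, order ≤ 1·1.
h=∫h₀ ⇒ L = L₀·Dx.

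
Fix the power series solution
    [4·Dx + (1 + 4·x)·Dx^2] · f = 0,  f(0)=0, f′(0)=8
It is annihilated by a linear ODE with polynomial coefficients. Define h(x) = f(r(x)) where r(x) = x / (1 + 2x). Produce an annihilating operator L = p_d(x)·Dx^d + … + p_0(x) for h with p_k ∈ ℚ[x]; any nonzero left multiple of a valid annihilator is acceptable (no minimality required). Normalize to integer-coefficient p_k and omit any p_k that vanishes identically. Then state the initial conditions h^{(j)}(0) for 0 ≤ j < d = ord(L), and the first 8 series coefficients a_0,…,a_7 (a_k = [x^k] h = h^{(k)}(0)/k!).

L = (8 + 24·x)·Dx + (1 + 8·x + 12·x^2)·Dx^2  (order 2).
h: a_k = 0, 8, -32, 416/3, -640, 15488/5, -46592/3, 559616/7, …
ICs: h(0) = 0, h′(0) = 8.

f: a_k = 0, 8, -16, 128/3, -128, 2048/5, -4096/3, 32768/7, …
Substitute x→r, Dx→(1/r')Dx; clear ⇒ L₀.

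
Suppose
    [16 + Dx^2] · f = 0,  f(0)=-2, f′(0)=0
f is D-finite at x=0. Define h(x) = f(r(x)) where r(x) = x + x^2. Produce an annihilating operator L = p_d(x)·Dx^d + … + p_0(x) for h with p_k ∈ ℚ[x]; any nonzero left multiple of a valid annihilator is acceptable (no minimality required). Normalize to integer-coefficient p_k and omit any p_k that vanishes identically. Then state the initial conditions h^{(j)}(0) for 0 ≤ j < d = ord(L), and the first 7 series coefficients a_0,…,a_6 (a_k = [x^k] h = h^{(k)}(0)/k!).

f: a_k = -2, 0, 16, 0, -64/3, 0, 512/45, …
h₀=f(r): pull back L_f along r ⇒ L₀.
L = (16 + 96·x + 192·x^2 + 128·x^3) - 2·Dx + (1 + 2·x)·Dx^2  (order 2).
h: a_k = -2, 0, 16, 32, -16/3, -256/3, -5248/45, …
ICs: h(0) = -2, h′(0) = 0.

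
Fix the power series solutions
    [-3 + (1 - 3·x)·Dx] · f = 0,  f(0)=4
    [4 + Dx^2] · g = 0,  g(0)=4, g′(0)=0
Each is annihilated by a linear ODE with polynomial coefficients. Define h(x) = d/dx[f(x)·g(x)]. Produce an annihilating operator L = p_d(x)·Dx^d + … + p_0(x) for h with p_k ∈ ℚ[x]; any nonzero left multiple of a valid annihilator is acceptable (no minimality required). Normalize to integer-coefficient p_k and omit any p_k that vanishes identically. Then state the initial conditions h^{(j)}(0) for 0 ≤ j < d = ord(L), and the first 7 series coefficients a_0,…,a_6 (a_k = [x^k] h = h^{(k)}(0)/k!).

L = (-14 - 24·x + 36·x^2) + (-6 + 18·x)·Dx + (1 - 6·x + 9·x^2)·Dx^2  (order 2).
h: a_k = 48, 224, 1008, 12224/3, 15280, 824992/15, 2887472/15, …
ICs: h(0) = 48, h′(0) = 224.

f: a_k = 4, 12, 36, 108, 324, 972, 2916, …
g: a_k = 4, 0, -8, 0, 8/3, 0, -16/45, …
h₀=f·g: eliminate ⇒ L₀, order ≤ 1·2.
Differentiate: ansatz ord ≤ ord L₀ ⇒ L.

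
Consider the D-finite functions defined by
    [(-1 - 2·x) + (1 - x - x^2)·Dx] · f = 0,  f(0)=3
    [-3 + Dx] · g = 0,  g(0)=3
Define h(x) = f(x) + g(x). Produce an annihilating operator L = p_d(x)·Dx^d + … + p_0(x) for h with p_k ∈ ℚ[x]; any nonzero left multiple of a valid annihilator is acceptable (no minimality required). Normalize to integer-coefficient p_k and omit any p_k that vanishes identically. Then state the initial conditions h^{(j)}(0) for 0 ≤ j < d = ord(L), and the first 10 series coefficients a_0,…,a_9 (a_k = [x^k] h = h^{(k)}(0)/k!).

L = (-3 - 9·x - 45·x^2 - 18·x^3) + (-5 + 24·x + 15·x^2 - 18·x^3 - 9·x^4)·Dx + (2 - 7·x + 8·x^3 + 3·x^4)·Dx^2  (order 2).
h: a_k = 6, 12, 39/2, 45/2, 201/8, 1203/40, 3363/80, 36009/560, 459147/4480, 739929/4480, …
ICs: h(0) = 6, h′(0) = 12.

f: a_k = 3, 3, 6, 9, 15, 24, 39, 63, 102, 165, …
g: a_k = 3, 9, 27/2, 27/2, 81/8, 243/40, 243/80, 729/560, 2187/4480, 729/4480, …
Weyl lclm of L_f,L_g ⇒ L₀ (ord ≤ 2).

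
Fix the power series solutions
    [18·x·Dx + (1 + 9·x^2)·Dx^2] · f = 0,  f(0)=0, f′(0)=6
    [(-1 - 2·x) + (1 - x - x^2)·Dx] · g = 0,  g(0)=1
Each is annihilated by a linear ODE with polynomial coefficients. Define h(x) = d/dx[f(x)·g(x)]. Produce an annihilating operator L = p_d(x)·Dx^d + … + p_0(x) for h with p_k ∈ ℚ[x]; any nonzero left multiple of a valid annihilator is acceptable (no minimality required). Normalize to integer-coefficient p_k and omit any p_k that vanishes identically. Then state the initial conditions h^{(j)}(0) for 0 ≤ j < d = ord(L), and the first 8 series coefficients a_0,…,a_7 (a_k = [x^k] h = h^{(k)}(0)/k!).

f: a_k = 0, 6, 0, -18, 0, 486/5, 0, -4374/7, …
g: a_k = 1, 1, 2, 3, 5, 8, 13, 21, …
L₀ := L_f ⊗_s L_g (sym. prod.), ord ≤ 2.
h₀' ⇒ L via d/dx closure of L₀.
L = (-30 + 1134·x^2 + 1944·x^3 + 2916·x^4) + (12 + 42·x - 108·x^2 + 198·x^3 + 1944·x^4 + 1944·x^5)·Dx + (-1 - 8·x - 26·x^2 - 36·x^3 - 126·x^4 + 324·x^5 + 243·x^6)·Dx^2  (order 2).
h: a_k = 6, 12, -18, 0, 456, 2736/5, -15486/5, -98352/35, …
ICs: h(0) = 6, h′(0) = 12.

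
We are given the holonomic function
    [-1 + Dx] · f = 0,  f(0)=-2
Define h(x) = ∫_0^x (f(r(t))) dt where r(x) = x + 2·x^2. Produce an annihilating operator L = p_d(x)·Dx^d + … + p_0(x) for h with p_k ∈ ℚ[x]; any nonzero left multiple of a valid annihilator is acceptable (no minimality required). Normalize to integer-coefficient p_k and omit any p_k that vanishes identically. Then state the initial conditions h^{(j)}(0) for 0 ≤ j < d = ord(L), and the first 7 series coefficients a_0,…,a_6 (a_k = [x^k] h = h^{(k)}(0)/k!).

L = (-1 - 4·x)·Dx + Dx^2  (order 2).
h: a_k = 0, -2, -1, -5/3, -13/12, -73/60, -281/360, …
ICs: h(0) = 0, h′(0) = -2.

f: a_k = -2, -2, -1, -1/3, -1/12, -1/60, -1/360, …
Change of var in L_f (x↦r) gives L₀.
h=∫h₀ ⇒ L = L₀·Dx.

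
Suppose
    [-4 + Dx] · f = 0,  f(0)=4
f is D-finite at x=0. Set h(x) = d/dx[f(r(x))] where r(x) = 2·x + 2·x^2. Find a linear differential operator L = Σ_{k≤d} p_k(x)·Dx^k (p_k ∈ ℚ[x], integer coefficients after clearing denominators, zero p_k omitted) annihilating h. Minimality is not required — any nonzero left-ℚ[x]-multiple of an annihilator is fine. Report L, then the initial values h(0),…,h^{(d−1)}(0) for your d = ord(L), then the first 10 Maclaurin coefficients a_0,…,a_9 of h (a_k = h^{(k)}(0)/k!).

L = (10 + 32·x + 32·x^2) + (-1 - 2·x)·Dx  (order 1).
h: a_k = 32, 320, 1792, 22016/3, 72704/3, 1021952/15, 1515520/9, 117850112/315, 239091712/315, 576290816/405, …
ICs: h(0) = 32.

f: a_k = 4, 16, 32, 128/3, 128/3, 512/15, 1024/45, 4096/315, 2048/315, 8192/2835, …
Substitute x→r, Dx→(1/r')Dx; clear ⇒ L₀.
Differentiate: ansatz ord ≤ ord L₀ ⇒ L.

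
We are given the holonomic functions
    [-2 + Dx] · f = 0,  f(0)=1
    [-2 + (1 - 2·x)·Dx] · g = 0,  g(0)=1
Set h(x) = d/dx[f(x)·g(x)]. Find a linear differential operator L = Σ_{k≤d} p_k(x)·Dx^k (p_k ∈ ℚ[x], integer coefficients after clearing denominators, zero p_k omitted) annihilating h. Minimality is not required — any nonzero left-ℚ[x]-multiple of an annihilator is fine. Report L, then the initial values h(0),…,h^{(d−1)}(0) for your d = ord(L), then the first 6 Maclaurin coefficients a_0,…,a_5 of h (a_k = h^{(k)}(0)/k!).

f: a_k = 1, 2, 2, 4/3, 2/3, 4/15, …
g: a_k = 1, 2, 4, 8, 16, 32, …
L₀ := L_f ⊗_s L_g (sym. prod.), ord ≤ 1.
Differentiate: ansatz ord ≤ ord L₀ ⇒ L.
L = (5 - 8·x + 4·x^2) + (-1 + 3·x - 2·x^2)·Dx  (order 1).
h: a_k = 4, 20, 64, 520/3, 1304/3, 15656/15, …
ICs: h(0) = 4.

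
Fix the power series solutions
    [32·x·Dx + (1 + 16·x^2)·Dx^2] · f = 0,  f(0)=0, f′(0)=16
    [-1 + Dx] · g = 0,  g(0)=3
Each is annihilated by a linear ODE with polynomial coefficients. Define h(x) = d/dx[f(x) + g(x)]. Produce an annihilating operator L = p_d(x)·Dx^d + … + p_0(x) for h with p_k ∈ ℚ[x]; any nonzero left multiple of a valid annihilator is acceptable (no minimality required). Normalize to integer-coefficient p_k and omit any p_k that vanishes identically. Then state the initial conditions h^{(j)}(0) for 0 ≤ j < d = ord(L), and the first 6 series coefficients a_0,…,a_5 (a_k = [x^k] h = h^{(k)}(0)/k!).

L = (32 - 32·x - 1536·x^2 - 512·x^3) + (-33 + 1504·x^2 - 256·x^4)·Dx + (1 + 32·x + 32·x^2 + 512·x^3 + 256·x^4)·Dx^2  (order 2).
h: a_k = 19, 3, -509/2, 1/2, 32769/8, 1/40, …
ICs: h(0) = 19, h′(0) = 3.

f: a_k = 0, 16, 0, -256/3, 0, 4096/5, …
g: a_k = 3, 3, 3/2, 1/2, 1/8, 1/40, …
L₀ := lclm(L_f,L_g); ord L₀ ≤ 2+1.
Derive L from L₀ (diff closure).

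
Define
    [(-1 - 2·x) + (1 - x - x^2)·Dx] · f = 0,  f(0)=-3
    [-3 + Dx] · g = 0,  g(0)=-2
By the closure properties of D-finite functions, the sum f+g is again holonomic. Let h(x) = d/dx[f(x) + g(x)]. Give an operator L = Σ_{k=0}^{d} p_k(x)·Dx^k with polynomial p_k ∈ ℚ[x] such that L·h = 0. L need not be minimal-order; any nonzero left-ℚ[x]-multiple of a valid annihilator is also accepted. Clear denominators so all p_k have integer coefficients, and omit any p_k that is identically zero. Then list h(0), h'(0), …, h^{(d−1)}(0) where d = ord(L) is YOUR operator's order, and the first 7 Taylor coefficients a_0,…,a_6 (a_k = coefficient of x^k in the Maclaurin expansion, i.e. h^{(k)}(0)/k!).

L = (18 + 126·x + 144·x^2 + 180·x^3 + 54·x^4) + (-9 - 48·x - 81·x^2 - 24·x^3 + 45·x^4 + 18·x^5)·Dx + (1 + 2·x + 11·x^2 - 12·x^3 - 21·x^4 - 6·x^5)·Dx^2  (order 2).
h: a_k = -9, -30, -54, -87, -561/4, -4923/20, -17883/40, …
ICs: h(0) = -9, h′(0) = -30.

f: a_k = -3, -3, -6, -9, -15, -24, -39, …
g: a_k = -2, -6, -9, -9, -27/4, -81/20, -81/40, …
f+g: L₀ = lclm(L_f,L_g), ord ≤ 1+1.
Derive L from L₀ (diff closure).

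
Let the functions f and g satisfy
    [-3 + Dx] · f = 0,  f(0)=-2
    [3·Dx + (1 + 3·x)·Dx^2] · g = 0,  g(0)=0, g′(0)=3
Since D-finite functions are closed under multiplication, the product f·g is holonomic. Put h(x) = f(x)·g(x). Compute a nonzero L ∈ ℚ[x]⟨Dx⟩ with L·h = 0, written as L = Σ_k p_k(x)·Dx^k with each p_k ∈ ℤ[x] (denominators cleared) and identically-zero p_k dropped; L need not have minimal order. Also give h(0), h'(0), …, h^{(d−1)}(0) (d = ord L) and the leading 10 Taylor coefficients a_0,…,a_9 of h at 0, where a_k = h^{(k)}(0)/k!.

f: a_k = -2, -6, -9, -9, -27/4, -81/20, -81/40, -243/280, -729/2240, -243/2240, …
g: a_k = 0, 3, -9/2, 9, -81/4, 243/5, -243/2, 2187/7, -6561/8, 2187, …
L₀ := L_f ⊗_s L_g (sym. prod.), ord ≤ 2.
L = 27·x + (-3 - 18·x)·Dx + (1 + 3·x)·Dx^2  (order 2).
h: a_k = 0, -6, -9, -18, 0, -729/20, 567/8, -5589/28, 21141/40, -458541/320, …
ICs: h(0) = 0, h′(0) = -6.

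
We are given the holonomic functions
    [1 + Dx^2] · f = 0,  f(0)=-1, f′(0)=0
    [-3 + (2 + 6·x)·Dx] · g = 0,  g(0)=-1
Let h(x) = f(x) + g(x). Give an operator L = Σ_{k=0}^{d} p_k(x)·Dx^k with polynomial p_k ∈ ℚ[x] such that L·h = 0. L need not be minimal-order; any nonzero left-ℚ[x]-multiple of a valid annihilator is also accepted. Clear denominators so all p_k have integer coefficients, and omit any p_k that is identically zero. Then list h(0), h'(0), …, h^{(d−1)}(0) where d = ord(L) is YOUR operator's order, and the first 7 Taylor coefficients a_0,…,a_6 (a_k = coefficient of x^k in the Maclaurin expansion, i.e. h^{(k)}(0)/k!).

L = (-93 - 72·x - 108·x^2) + (-10 + 18·x + 216·x^2 + 216·x^3)·Dx + (-93 - 72·x - 108·x^2)·Dx^2 + (-10 + 18·x + 216·x^2 + 216·x^3)·Dx^3  (order 3).
h: a_k = -2, -3/2, 13/8, -27/16, 1199/384, -1701/256, 688969/46080, …
ICs: h(0) = -2, h′(0) = -3/2, h′′(0) = 13/4.

f: a_k = -1, 0, 1/2, 0, -1/24, 0, 1/720, …
g: a_k = -1, -3/2, 9/8, -27/16, 405/128, -1701/256, 15309/1024, …
Sum ⇒ L₀ = lclm(L_f,L_g) in ℚ(x)⟨Dx⟩.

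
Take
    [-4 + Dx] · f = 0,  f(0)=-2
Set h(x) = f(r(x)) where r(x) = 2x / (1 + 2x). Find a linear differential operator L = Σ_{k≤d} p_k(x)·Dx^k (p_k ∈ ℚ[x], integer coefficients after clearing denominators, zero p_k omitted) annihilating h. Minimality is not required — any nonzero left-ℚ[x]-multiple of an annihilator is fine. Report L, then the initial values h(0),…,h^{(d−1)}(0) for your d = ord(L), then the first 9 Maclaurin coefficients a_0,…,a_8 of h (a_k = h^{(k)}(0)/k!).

f: a_k = -2, -8, -16, -64/3, -64/3, -256/15, -512/45, -2048/315, -1024/315, …
f∘r: x↦r, Dx↦Dx/r' in L_f ⇒ L₀.
L = -8 + (1 + 4·x + 4·x^2)·Dx  (order 1).
h: a_k = -2, -16, -32, 64/3, 128/3, -1792/15, 5632/45, 17408/315, -161792/315, …
ICs: h(0) = -2.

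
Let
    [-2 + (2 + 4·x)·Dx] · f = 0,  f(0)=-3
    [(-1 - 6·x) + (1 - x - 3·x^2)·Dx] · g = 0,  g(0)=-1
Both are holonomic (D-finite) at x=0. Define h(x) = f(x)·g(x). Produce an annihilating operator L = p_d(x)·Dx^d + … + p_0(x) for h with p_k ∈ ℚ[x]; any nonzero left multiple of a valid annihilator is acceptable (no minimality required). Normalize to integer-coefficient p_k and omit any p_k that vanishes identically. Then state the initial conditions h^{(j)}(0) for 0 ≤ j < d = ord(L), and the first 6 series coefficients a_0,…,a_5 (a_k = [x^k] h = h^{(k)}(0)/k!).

f: a_k = -3, -3, 3/2, -3/2, 15/8, -21/8, …
g: a_k = -1, -1, -4, -7, -19, -40, …
f·g: L₀ = L_f ⊗_s L_g, ord ≤ 1·1.
L = (2 + 7·x + 9·x^2) + (-1 - x + 5·x^2 + 6·x^3)·Dx  (order 1).
h: a_k = 3, 6, 27/2, 33, 573/8, 693/4, …
ICs: h(0) = 3.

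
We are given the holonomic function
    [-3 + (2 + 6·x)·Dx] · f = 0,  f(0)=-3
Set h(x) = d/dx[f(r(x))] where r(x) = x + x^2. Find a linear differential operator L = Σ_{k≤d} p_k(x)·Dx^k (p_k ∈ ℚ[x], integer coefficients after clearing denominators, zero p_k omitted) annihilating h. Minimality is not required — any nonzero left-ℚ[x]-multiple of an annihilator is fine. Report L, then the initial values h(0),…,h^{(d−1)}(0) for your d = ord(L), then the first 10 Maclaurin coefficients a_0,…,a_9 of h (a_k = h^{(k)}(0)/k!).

f: a_k = -3, -9/2, 27/8, -81/16, 1215/128, -5103/256, 45927/1024, -216513/2048, 8444007/32768, -42220035/65536, …
L₀ from L_f via x↦r, Dx↦r'^{-1}Dx.
Differentiate: ansatz ord ≤ ord L₀ ⇒ L.
L = 1 + (-2 - 10·x - 18·x^2 - 12·x^3)·Dx  (order 1).
h: a_k = -9/2, -9/4, 81/16, -297/32, 3645/256, -8991/512, 28917/2048, 18711/4096, -3221451/65536, 16683165/131072, …
ICs: h(0) = -9/2.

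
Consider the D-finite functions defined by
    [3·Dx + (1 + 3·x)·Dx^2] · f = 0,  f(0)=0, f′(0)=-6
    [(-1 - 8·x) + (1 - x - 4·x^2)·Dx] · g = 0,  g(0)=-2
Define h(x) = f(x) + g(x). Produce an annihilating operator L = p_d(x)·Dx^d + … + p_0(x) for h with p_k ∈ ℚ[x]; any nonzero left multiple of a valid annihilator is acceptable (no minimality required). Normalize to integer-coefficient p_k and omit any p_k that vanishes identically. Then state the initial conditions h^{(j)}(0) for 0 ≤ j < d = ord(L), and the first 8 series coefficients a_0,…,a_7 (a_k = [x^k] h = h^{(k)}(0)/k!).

L = (-342 - 2178·x - 6624·x^2 - 6336·x^3 - 6912·x^4)·Dx + (-36 - 696·x - 4356·x^2 - 10176·x^3 - 12960·x^4 - 11520·x^5)·Dx^2 + (13 + 101·x + 191·x^2 - 225·x^3 - 1440·x^4 - 2928·x^5 - 2304·x^6)·Dx^3  (order 3).
h: a_k = -2, -8, -1, -36, -35/2, -1136/5, -119, -10548/7, …
ICs: h(0) = -2, h′(0) = -8, h′′(0) = -2.

f: a_k = 0, -6, 9, -18, 81/2, -486/5, 243, -4374/7, …
g: a_k = -2, -2, -10, -18, -58, -130, -362, -882, …
f+g: L₀ = lclm(L_f,L_g), ord ≤ 2+1.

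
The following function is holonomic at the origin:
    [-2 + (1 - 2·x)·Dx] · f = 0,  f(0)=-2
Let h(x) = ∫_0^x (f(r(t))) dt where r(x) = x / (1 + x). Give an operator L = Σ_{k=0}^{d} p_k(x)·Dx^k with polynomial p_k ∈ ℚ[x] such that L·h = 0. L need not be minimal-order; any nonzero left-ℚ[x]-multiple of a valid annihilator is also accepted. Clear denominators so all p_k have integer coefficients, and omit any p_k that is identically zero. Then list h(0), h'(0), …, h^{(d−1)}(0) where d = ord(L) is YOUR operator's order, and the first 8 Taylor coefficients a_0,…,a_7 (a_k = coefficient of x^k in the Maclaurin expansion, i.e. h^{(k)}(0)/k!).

f: a_k = -2, -4, -8, -16, -32, -64, -128, -256, …
h₀=f(r): pull back L_f along r ⇒ L₀.
h=∫h₀ ⇒ L = L₀·Dx.
L = 2·Dx + (-1 + x^2)·Dx^2  (order 2).
h: a_k = 0, -2, -2, -4/3, -1, -4/5, -2/3, -4/7, …
ICs: h(0) = 0, h′(0) = -2.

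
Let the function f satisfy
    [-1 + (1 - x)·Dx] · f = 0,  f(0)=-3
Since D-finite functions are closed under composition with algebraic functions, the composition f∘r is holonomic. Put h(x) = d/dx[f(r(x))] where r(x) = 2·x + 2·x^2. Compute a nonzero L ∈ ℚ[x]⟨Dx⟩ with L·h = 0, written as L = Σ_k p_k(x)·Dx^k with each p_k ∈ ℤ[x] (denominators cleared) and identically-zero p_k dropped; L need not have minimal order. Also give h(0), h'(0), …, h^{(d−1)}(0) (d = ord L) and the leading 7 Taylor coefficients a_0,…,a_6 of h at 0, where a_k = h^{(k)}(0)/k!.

L = (6 + 12·x + 12·x^2) + (-1 + 6·x^2 + 4·x^3)·Dx  (order 1).
h: a_k = -6, -36, -144, -528, -1800, -5904, -18816, …
ICs: h(0) = -6.

f: a_k = -3, -3, -3, -3, -3, -3, -3, …
f∘r: x↦r, Dx↦Dx/r' in L_f ⇒ L₀.
h=h₀': d/dx-closure on L₀ ⇒ L.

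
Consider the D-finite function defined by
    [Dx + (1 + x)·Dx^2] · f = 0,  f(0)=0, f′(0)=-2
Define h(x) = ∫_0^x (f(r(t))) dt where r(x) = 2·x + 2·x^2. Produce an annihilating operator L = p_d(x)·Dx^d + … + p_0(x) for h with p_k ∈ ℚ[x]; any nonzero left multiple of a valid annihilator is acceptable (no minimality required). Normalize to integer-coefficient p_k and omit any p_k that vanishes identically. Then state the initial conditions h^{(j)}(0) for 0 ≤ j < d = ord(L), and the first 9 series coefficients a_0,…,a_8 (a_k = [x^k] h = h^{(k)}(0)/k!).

L = (4·x + 4·x^2)·Dx^2 + (1 + 4·x + 6·x^2 + 4·x^3)·Dx^3  (order 3).
h: a_k = 0, 0, -2, 0, 2/3, -4/5, 8/15, 0, -4/7, …
ICs: h(0) = 0, h′(0) = 0, h′′(0) = -4.

f: a_k = 0, -2, 1, -2/3, 1/2, -2/5, 1/3, -2/7, 1/4, …
L₀ from L_f via x↦r, Dx↦r'^{-1}Dx.
∫: right-multiply L₀ by Dx.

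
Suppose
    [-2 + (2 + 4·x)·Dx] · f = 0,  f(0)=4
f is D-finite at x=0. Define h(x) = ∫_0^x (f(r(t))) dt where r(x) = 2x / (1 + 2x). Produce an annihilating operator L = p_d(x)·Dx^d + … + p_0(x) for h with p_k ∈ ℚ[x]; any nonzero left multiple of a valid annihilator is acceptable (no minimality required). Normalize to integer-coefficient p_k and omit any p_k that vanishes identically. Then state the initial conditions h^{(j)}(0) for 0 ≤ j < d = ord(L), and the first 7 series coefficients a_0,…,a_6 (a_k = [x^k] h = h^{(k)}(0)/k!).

f: a_k = 4, 4, -2, 2, -5/2, 7/2, -21/4, …
h₀=f(r): pull back L_f along r ⇒ L₀.
∫: right-multiply L₀ by Dx.
L = -2·Dx + (1 + 8·x + 12·x^2)·Dx^2  (order 2).
h: a_k = 0, 4, 4, -8, 20, -296/5, 200, …
ICs: h(0) = 0, h′(0) = 4.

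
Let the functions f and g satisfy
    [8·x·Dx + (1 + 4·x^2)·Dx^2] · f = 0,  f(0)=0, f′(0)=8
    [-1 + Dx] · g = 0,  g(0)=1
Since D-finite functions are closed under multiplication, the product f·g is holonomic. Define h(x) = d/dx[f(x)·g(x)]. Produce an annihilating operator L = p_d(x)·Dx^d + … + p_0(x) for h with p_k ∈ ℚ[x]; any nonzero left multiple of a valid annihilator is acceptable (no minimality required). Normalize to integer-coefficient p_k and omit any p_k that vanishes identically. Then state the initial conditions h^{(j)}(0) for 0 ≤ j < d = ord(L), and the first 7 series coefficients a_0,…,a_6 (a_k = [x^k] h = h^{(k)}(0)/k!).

L = (-7 - 16·x + 104·x^2 - 64·x^3 + 16·x^4) + (6 + 24·x - 112·x^2 + 96·x^3 - 32·x^4)·Dx + (1 - 8·x + 8·x^2 - 32·x^3 + 16·x^4)·Dx^2  (order 2).
h: a_k = 8, 16, -20, -112/3, 103, 430/3, -12763/30, …
ICs: h(0) = 8, h′(0) = 16.

f: a_k = 0, 8, 0, -32/3, 0, 128/5, 0, …
g: a_k = 1, 1, 1/2, 1/6, 1/24, 1/120, 1/720, …
Sym-product of L_f,L_g gives L₀ (≤ ord 2).
h=h₀': d/dx-closure on L₀ ⇒ L.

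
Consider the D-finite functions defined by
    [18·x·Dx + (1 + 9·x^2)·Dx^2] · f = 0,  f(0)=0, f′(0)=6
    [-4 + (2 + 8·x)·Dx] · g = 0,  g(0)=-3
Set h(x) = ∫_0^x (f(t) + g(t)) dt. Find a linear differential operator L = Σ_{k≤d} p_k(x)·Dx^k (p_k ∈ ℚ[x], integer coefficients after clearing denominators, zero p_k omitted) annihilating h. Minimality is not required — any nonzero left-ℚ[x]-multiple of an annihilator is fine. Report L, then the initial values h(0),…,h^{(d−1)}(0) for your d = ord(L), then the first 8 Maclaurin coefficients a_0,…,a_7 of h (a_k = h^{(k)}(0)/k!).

f: a_k = 0, 6, 0, -18, 0, 486/5, 0, -4374/7, …
g: a_k = -3, -6, 6, -12, 30, -84, 252, -792, …
f+g: L₀ = lclm(L_f,L_g), ord ≤ 2+1.
h=∫h₀ ⇒ L = L₀·Dx.
L = (-36 - 360·x + 972·x^2 + 1944·x^3)·Dx^2 + (-30 - 144·x - 18·x^2 + 3888·x^3 + 6804·x^4)·Dx^3 + (-2 + 10·x + 108·x^2 + 306·x^3 + 1134·x^4 + 1944·x^5)·Dx^4  (order 4).
h: a_k = 0, -3, 0, 2, -15/2, 6, 11/5, 36, …
ICs: h(0) = 0, h′(0) = -3, h′′(0) = 0, h′′′(0) = 12.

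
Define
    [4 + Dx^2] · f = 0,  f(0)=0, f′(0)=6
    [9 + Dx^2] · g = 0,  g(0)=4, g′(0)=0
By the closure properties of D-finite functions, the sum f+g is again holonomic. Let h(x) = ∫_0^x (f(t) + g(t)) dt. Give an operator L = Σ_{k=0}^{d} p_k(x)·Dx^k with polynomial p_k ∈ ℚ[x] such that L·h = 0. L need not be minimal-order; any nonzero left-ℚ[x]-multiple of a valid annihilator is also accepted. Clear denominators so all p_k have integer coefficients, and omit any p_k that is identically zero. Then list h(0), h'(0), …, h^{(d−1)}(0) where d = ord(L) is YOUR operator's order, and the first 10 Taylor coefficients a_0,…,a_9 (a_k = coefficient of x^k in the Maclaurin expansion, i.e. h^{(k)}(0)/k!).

f: a_k = 0, 6, 0, -4, 0, 4/5, 0, -8/105, 0, 4/945, …
g: a_k = 4, 0, -18, 0, 27/2, 0, -81/20, 0, 729/1120, 0, …
L₀ := lclm(L_f,L_g); ord L₀ ≤ 2+2.
h=∫₀ˣh₀: take L = L₀·Dx.
L = 36·Dx + 13·Dx^3 + Dx^5  (order 5).
h: a_k = 0, 4, 3, -6, -1, 27/10, 2/15, -81/140, -1/105, 81/1120, …
ICs: h(0) = 0, h′(0) = 4, h′′(0) = 6, h′′′(0) = -36, h′′′′(0) = -24.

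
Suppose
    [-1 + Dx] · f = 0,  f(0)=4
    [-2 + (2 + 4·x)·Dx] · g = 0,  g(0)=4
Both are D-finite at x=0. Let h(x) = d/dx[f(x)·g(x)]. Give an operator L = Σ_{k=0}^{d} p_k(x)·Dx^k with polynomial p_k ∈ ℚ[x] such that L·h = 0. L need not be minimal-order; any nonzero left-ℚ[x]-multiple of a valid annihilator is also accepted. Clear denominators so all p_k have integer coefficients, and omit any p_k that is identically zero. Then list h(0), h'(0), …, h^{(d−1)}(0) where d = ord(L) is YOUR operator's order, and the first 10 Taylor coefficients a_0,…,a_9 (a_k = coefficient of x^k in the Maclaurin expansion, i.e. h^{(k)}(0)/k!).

f: a_k = 4, 4, 2, 2/3, 1/6, 1/30, 1/180, 1/1260, 1/10080, 1/90720, …
g: a_k = 4, 4, -2, 2, -5/2, 7/2, -21/4, 33/4, -429/32, 715/32, …
Product ⇒ symmetric product L₀, ord ≤ 1.
Derive L from L₀ (diff closure).
L = (1 + 4·x + 2·x^2) + (-1 - 3·x - 2·x^2)·Dx  (order 1).
h: a_k = 32, 32, 32, -32/3, 112/3, -976/15, 5552/45, -73456/315, 139652/315, -2399708/2835, …
ICs: h(0) = 32.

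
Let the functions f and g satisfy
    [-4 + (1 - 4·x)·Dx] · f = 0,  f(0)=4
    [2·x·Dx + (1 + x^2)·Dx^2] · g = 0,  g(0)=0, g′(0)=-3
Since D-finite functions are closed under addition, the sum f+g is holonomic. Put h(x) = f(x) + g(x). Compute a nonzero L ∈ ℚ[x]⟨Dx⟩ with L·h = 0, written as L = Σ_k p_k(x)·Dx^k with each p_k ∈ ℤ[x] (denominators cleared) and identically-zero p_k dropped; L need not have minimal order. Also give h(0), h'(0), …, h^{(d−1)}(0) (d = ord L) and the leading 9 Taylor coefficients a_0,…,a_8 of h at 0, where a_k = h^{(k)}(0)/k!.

f: a_k = 4, 16, 64, 256, 1024, 4096, 16384, 65536, 262144, …
g: a_k = 0, -3, 0, 1, 0, -3/5, 0, 3/7, 0, …
Sum ⇒ L₀ = lclm(L_f,L_g) in ℚ(x)⟨Dx⟩.
L = (-8 + 128·x + 24·x^2)·Dx + (49 - 8·x + 109·x^2 + 24·x^3)·Dx^2 + (-4 + 15·x + 15·x^3 + 4·x^4)·Dx^3  (order 3).
h: a_k = 4, 13, 64, 257, 1024, 20477/5, 16384, 458755/7, 262144, …
ICs: h(0) = 4, h′(0) = 13, h′′(0) = 128.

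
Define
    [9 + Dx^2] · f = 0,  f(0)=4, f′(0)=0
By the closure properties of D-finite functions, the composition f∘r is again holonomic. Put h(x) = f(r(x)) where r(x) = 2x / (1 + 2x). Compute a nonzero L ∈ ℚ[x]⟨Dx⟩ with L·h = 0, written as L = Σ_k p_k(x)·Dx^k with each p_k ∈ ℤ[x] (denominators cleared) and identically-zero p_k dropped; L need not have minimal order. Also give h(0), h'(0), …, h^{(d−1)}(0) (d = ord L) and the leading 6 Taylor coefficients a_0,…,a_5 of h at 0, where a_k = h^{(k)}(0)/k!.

L = 36 + (4 + 24·x + 48·x^2 + 32·x^3)·Dx + (1 + 8·x + 24·x^2 + 32·x^3 + 16·x^4)·Dx^2  (order 2).
h: a_k = 4, 0, -72, 288, -648, 576, …
ICs: h(0) = 4, h′(0) = 0.

f: a_k = 4, 0, -18, 0, 27/2, 0, …
h₀=f(r): pull back L_f along r ⇒ L₀.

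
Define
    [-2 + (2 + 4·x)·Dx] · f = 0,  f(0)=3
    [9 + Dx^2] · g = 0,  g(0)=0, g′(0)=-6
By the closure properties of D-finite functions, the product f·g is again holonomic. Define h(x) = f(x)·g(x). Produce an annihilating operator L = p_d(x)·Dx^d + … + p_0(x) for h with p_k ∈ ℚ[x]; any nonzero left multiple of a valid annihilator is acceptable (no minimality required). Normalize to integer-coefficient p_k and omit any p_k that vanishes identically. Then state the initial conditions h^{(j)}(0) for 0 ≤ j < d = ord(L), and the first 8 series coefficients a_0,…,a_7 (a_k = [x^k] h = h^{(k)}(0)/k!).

L = (12 + 36·x + 36·x^2) + (-2 - 4·x)·Dx + (1 + 4·x + 4·x^2)·Dx^2  (order 2).
h: a_k = 0, -18, -18, 36, 18, -72/5, -72/5, 108/7, …
ICs: h(0) = 0, h′(0) = -18.

f: a_k = 3, 3, -3/2, 3/2, -15/8, 21/8, -63/16, 99/16, …
g: a_k = 0, -6, 0, 9, 0, -81/20, 0, 243/280, …
h₀=f·g: eliminate ⇒ L₀, order ≤ 1·2.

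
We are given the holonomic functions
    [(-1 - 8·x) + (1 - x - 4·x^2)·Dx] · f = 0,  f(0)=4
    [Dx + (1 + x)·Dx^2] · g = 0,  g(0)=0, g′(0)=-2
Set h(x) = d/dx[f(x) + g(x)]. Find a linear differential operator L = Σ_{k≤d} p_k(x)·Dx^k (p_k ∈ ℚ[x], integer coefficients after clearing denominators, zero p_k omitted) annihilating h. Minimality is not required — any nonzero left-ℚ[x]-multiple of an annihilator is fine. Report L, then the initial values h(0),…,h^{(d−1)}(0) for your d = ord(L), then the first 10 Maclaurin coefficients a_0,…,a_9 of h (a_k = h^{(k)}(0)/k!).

f: a_k = 4, 4, 20, 36, 116, 260, 724, 1764, 4660, 11716, …
g: a_k = 0, -2, 1, -2/3, 1/2, -2/5, 1/3, -2/7, 1/4, -2/9, …
f+g: L₀ = lclm(L_f,L_g), ord ≤ 1+2.
Differentiate: ansatz ord ≤ ord L₀ ⇒ L.
L = (74 + 562·x + 1120·x^2 + 1728·x^3 + 768·x^4) + (52 + 576·x + 1636·x^2 + 3264·x^3 + 3488·x^4 + 1280·x^5)·Dx + (-11 - 41·x - 53·x^2 + 185·x^3 + 704·x^4 + 752·x^5 + 256·x^6)·Dx^2  (order 2).
h: a_k = 2, 42, 106, 466, 1298, 4346, 12346, 37282, 105442, 303562, …
ICs: h(0) = 2, h′(0) = 42.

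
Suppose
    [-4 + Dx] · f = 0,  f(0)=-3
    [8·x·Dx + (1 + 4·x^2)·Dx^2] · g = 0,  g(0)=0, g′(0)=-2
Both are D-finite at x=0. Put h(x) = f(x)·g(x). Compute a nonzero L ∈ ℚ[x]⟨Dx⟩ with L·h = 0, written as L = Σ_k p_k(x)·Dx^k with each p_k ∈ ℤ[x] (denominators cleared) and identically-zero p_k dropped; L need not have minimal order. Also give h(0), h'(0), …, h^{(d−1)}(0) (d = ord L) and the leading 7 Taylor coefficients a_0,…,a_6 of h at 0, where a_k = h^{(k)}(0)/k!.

f: a_k = -3, -12, -24, -32, -32, -128/5, -256/15, …
g: a_k = 0, -2, 0, 8/3, 0, -32/5, 0, …
Sym-product of L_f,L_g gives L₀ (≤ ord 2).
L = (16 - 32·x + 64·x^2) + (-8 + 8·x - 32·x^2)·Dx + (1 + 4·x^2)·Dx^2  (order 2).
h: a_k = 0, 6, 24, 40, 32, 96/5, 128/3, …
ICs: h(0) = 0, h′(0) = 6.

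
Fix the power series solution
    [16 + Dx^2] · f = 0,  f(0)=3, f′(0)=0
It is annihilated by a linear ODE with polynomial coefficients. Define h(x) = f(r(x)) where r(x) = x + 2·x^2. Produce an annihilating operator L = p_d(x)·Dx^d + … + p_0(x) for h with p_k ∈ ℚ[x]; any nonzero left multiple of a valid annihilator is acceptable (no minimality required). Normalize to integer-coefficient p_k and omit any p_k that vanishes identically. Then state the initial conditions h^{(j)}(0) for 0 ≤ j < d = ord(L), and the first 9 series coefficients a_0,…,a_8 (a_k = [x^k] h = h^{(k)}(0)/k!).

f: a_k = 3, 0, -24, 0, 32, 0, -256/15, 0, 512/105, …
f∘r: x↦r, Dx↦Dx/r' in L_f ⇒ L₀.
L = (16 + 192·x + 768·x^2 + 1024·x^3) - 4·Dx + (1 + 4·x)·Dx^2  (order 2).
h: a_k = 3, 0, -24, -96, -64, 256, 11264/15, 4096/5, -53248/105, …
ICs: h(0) = 3, h′(0) = 0.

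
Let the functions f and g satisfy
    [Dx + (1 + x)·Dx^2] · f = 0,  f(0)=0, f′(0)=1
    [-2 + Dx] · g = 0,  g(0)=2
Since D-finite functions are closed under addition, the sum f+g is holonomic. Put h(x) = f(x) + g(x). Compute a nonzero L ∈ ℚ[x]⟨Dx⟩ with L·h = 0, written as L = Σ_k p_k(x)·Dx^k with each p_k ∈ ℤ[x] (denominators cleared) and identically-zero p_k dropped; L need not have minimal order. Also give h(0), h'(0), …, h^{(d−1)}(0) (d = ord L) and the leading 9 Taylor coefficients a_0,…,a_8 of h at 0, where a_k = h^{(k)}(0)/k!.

L = (-8 - 4·x)·Dx + (-2 - 8·x - 4·x^2)·Dx^2 + (3 + 5·x + 2·x^2)·Dx^3  (order 3).
h: a_k = 2, 5, 7/2, 3, 13/12, 11/15, 1/90, 61/315, -283/2520, …
ICs: h(0) = 2, h′(0) = 5, h′′(0) = 7.

f: a_k = 0, 1, -1/2, 1/3, -1/4, 1/5, -1/6, 1/7, -1/8, …
g: a_k = 2, 4, 4, 8/3, 4/3, 8/15, 8/45, 16/315, 4/315, …
h₀=f+g: left-lcm gives L₀, ord ≤ 3.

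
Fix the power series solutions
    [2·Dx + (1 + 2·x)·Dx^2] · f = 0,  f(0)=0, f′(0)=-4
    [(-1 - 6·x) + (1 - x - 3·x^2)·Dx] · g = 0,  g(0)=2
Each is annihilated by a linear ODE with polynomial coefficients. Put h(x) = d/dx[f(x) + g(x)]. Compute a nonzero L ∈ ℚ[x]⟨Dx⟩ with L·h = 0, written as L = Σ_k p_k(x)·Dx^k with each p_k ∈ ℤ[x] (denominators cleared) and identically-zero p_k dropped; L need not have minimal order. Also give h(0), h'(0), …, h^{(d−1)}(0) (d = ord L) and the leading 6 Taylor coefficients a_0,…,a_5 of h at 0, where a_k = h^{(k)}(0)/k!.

f: a_k = 0, -4, 4, -16/3, 8, -64/5, …
g: a_k = 2, 2, 8, 14, 38, 80, …
L₀ := lclm(L_f,L_g); ord L₀ ≤ 2+1.
Derive L from L₀ (diff closure).
L = (-74 - 412·x - 948·x^2 - 864·x^3 - 648·x^4) + (-17 - 212·x - 890·x^2 - 1644·x^3 - 1764·x^4 - 1080·x^5)·Dx + (5 + 27·x + 33·x^2 - 68·x^3 - 276·x^4 - 396·x^5 - 216·x^6)·Dx^2  (order 2).
h: a_k = -2, 24, 26, 184, 336, 1292, …
ICs: h(0) = -2, h′(0) = 24.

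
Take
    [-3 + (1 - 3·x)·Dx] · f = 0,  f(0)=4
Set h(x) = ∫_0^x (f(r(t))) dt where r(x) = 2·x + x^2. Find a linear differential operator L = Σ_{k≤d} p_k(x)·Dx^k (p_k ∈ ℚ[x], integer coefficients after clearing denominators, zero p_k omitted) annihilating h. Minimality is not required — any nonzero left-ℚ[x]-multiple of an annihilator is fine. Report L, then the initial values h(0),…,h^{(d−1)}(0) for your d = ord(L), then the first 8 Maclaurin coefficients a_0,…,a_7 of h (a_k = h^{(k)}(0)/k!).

L = (6 + 6·x)·Dx + (-1 + 6·x + 3·x^2)·Dx^2  (order 2).
h: a_k = 0, 4, 12, 52, 252, 6516/5, 7020, 272268/7, …
ICs: h(0) = 0, h′(0) = 4.

f: a_k = 4, 12, 36, 108, 324, 972, 2916, 8748, …
h₀=f(r): pull back L_f along r ⇒ L₀.
∫: right-multiply L₀ by Dx.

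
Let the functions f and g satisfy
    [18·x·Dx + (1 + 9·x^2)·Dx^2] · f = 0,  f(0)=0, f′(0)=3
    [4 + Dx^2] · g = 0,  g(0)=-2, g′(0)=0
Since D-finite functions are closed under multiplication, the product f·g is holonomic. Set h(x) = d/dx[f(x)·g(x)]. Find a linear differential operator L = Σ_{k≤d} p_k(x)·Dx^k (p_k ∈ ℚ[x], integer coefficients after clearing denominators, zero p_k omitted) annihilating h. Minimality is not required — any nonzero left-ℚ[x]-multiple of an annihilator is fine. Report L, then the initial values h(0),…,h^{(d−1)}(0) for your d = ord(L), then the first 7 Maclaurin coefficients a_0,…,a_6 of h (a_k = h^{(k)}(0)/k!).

L = (52480 + 1115424·x^2 + 18751824·x^4 + 15209856·x^6 + 3464208·x^8 - 11337408·x^10 + 34012224·x^12) + (31032·x + 1320624·x^3 + 10701720·x^5 + 13646880·x^7 + 18895680·x^9 + 34012224·x^11)·Dx + (13640 + 300780·x^2 + 4978584·x^4 + 5269212·x^6 + 3621672·x^8 + 2834352·x^10 + 17006112·x^12)·Dx^2 + (7758·x + 330156·x^3 + 2675430·x^5 + 3411720·x^7 + 4723920·x^9 + 8503056·x^11)·Dx^3 + (130 + 5481·x^2 + 72657·x^4 + 366687·x^6 + 688905·x^8 + 1417176·x^10 + 2125764·x^12)·Dx^4  (order 4).
h: a_k = -6, 0, 90, 0, -686, 0, 87338/15, …
ICs: h(0) = -6, h′(0) = 0, h′′(0) = 180, h′′′(0) = 0.

f: a_k = 0, 3, 0, -9, 0, 243/5, 0, …
g: a_k = -2, 0, 4, 0, -4/3, 0, 8/45, …
Sym-product of L_f,L_g gives L₀ (≤ ord 4).
h=h₀': d/dx-closure on L₀ ⇒ L.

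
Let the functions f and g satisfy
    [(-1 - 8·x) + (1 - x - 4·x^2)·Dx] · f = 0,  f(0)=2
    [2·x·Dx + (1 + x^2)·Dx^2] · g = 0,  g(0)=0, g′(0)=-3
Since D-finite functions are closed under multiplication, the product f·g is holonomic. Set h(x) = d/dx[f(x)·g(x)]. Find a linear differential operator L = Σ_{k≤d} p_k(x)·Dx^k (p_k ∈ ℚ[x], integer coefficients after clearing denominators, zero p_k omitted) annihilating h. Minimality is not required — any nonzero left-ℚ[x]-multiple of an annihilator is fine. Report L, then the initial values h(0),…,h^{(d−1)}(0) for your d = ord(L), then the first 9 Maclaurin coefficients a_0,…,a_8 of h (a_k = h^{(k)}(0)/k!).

L = (86 + 318·x^2 + 96·x^3 + 576·x^4) + (13 + 106·x + 57·x^2 + 334·x^3 + 96·x^4 + 384·x^5)·Dx + (-4 + 3·x + x^2 + 19·x^3 + 53·x^4 + 16·x^5 + 48·x^6)·Dx^2  (order 2).
h: a_k = -6, -12, -84, -208, -826, -11196/5, -7232, -707264/35, -2097642/35, …
ICs: h(0) = -6, h′(0) = -12.

f: a_k = 2, 2, 10, 18, 58, 130, 362, 882, 2330, …
g: a_k = 0, -3, 0, 1, 0, -3/5, 0, 3/7, 0, …
f·g: L₀ = L_f ⊗_s L_g, ord ≤ 1·2.
h=h₀': d/dx-closure on L₀ ⇒ L.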